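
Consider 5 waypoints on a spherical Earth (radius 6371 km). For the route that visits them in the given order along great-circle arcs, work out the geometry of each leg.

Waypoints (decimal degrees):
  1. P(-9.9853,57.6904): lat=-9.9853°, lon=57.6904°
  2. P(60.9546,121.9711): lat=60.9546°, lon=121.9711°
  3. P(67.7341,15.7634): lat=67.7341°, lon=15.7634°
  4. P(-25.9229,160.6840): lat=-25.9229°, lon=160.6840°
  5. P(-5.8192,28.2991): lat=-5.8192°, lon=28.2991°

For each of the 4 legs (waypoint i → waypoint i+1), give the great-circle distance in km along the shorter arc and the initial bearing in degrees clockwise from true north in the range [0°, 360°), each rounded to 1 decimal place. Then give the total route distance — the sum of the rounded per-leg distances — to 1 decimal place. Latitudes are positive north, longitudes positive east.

Leg 1: φ1=-0.1742764, φ2=1.0638585, Δφ=1.2381348, Δλ=1.1219099 rad; a=sin²(Δφ/2)+cosφ1·cosφ2·sin²(Δλ/2)=0.4720450112; c=2·atan2(√a, √(1-a))=1.514857180; dist=6371·c=9651.155 ≈ 9651.2 km; running total=9651.2 km
Leg 1 bearing: y=sinΔλ·cosφ2=0.43740420, x=cosφ1·sinφ2-sinφ1·cosφ2·cosΔλ=0.89752529; θ=atan2(y, x)=25.9820° ≈ 26.0°
Leg 2: φ1=1.0638585, φ2=1.1821831, Δφ=0.1183246, Δλ=-1.8536741 rad; a=sin²(Δφ/2)+cosφ1·cosφ2·sin²(Δλ/2)=0.1211492745; c=2·atan2(√a, √(1-a))=0.711012584; dist=6371·c=4529.861 ≈ 4529.9 km; running total=14181.1 km
Leg 2 bearing: y=sinΔλ·cosφ2=-0.36384630, x=cosφ1·sinφ2-sinφ1·cosφ2·cosΔλ=0.54176045; θ=atan2(y, x)=-33.8853° <0 so +360° → 326.1147° ≈ 326.1°
Leg 3: φ1=1.1821831, φ2=-0.4524400, Δφ=-1.6346230, Δλ=2.5293416 rad; a=sin²(Δφ/2)+cosφ1·cosφ2·sin²(Δλ/2)=0.8417224881; c=2·atan2(√a, √(1-a))=2.323267732; dist=6371·c=14801.539 ≈ 14801.5 km; running total=28982.6 km
Leg 3 bearing: y=sinΔλ·cosφ2=0.51688543, x=cosφ1·sinφ2-sinφ1·cosφ2·cosΔλ=0.51549240; θ=atan2(y, x)=45.0773° ≈ 45.1°
Leg 4: φ1=-0.4524400, φ2=-0.1015642, Δφ=0.3508758, Δλ=-2.3105524 rad; a=sin²(Δφ/2)+cosφ1·cosφ2·sin²(Δλ/2)=0.7794165981; c=2·atan2(√a, √(1-a))=2.163774450; dist=6371·c=13785.407 ≈ 13785.4 km; running total=42768.0 km
Leg 4 bearing: y=sinΔλ·cosφ2=-0.73482669, x=cosφ1·sinφ2-sinφ1·cosφ2·cosΔλ=-0.38436336; θ=atan2(y, x)=-117.6126° <0 so +360° → 242.3874° ≈ 242.4°

Leg 1: dist=9651.2 km, bearing=26.0°
Leg 2: dist=4529.9 km, bearing=326.1°
Leg 3: dist=14801.5 km, bearing=45.1°
Leg 4: dist=13785.4 km, bearing=242.4°
Total: 42768.0 km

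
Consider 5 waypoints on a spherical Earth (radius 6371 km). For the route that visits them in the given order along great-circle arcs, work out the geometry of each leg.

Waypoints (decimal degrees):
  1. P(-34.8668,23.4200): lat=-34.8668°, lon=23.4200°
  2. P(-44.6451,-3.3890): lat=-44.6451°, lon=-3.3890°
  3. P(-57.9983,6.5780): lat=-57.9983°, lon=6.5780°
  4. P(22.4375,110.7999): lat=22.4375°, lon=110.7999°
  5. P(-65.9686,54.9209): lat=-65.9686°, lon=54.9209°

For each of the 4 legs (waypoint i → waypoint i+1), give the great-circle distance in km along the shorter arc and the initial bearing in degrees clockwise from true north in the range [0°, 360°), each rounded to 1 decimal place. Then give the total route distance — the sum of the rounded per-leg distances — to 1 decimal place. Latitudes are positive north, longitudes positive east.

Leg 1: dist=2521.0 km, bearing=236.4°
Leg 2: dist=1634.4 km, bearing=158.8°
Leg 3: dist=12938.7 km, bearing=89.4°
Leg 4: dist=10886.0 km, bearing=199.9°
Total: 27980.1 km

Leg 1: φ1=-0.6085405, φ2=-0.7792040, Δφ=-0.1706635, Δλ=-0.4679053 rad; a=sin²(Δφ/2)+cosφ1·cosφ2·sin²(Δλ/2)=0.0386361396; c=2·atan2(√a, √(1-a))=0.395698059; dist=6371·c=2520.992 ≈ 2521.0 km; running total=2521.0 km
Leg 1 bearing: y=sinΔλ·cosφ2=-0.32088700, x=cosφ1·sinφ2-sinφ1·cosφ2·cosΔλ=-0.21355347; θ=atan2(y, x)=-123.6442° <0 so +360° → 236.3558° ≈ 236.4°
Leg 2: φ1=-0.7792040, φ2=-1.0122613, Δφ=-0.2330573, Δλ=0.1739570 rad; a=sin²(Δφ/2)+cosφ1·cosφ2·sin²(Δλ/2)=0.0163628034; c=2·atan2(√a, √(1-a))=0.256537231; dist=6371·c=1634.399 ≈ 1634.4 km; running total=4155.4 km
Leg 2 bearing: y=sinΔλ·cosφ2=0.09172328, x=cosφ1·sinφ2-sinφ1·cosφ2·cosΔλ=-0.23657364; θ=atan2(y, x)=158.8079° ≈ 158.8°
Leg 3: φ1=-1.0122613, φ2=0.3916083, Δφ=1.4038695, Δλ=1.8190153 rad; a=sin²(Δφ/2)+cosφ1·cosφ2·sin²(Δλ/2)=0.7220062346; c=2·atan2(√a, √(1-a))=2.030868157; dist=6371·c=12938.661 ≈ 12938.7 km; running total=17094.1 km
Leg 3 bearing: y=sinΔλ·cosφ2=0.89596814, x=cosφ1·sinφ2-sinφ1·cosφ2·cosΔλ=0.00969623; θ=atan2(y, x)=89.3800° ≈ 89.4°
Leg 4: φ1=0.3916083, φ2=-1.1513693, Δφ=-1.5429775, Δλ=-0.9752725 rad; a=sin²(Δφ/2)+cosφ1·cosφ2·sin²(Δλ/2)=0.5687247610; c=2·atan2(√a, √(1-a))=1.708682361; dist=6371·c=10886.015 ≈ 10886.0 km; running total=27980.1 km
Leg 4 bearing: y=sinΔλ·cosφ2=-0.33713330, x=cosφ1·sinφ2-sinφ1·cosφ2·cosΔλ=-0.93136930; θ=atan2(y, x)=-160.1010° <0 so +360° → 199.8990° ≈ 199.9°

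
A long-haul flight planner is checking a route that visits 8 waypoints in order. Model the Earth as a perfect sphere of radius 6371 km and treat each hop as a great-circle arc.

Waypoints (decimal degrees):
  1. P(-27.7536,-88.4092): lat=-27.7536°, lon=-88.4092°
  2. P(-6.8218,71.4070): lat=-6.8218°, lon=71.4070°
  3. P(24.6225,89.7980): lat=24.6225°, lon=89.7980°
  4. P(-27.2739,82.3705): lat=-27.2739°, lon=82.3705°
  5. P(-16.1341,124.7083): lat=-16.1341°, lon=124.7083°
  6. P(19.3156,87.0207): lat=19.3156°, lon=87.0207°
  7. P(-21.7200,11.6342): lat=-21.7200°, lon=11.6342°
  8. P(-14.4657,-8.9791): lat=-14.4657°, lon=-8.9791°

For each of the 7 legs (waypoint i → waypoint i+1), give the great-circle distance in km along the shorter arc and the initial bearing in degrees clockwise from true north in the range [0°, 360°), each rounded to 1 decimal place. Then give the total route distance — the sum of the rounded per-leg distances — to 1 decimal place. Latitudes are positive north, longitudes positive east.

Leg 1: φ1=-0.4843917, φ2=-0.1190629, Δφ=0.3653288, Δλ=2.7893189 rad; a=sin²(Δφ/2)+cosφ1·cosφ2·sin²(Δλ/2)=0.8847100439; c=2·atan2(√a, √(1-a))=2.448729085; dist=6371·c=15600.853 ≈ 15600.9 km; running total=15600.9 km
Leg 1 bearing: y=sinΔλ·cosφ2=0.34259013, x=cosφ1·sinφ2-sinφ1·cosφ2·cosΔλ=-0.53909622; θ=atan2(y, x)=147.5645° ≈ 147.6°
Leg 2: φ1=-0.1190629, φ2=0.4297437, Δφ=0.5488066, Δλ=0.3209835 rad; a=sin²(Δφ/2)+cosφ1·cosφ2·sin²(Δλ/2)=0.0964769679; c=2·atan2(√a, √(1-a))=0.631663981; dist=6371·c=4024.331 ≈ 4024.3 km; running total=19625.2 km
Leg 2 bearing: y=sinΔλ·cosφ2=0.28681238, x=cosφ1·sinφ2-sinφ1·cosφ2·cosΔλ=0.51615435; θ=atan2(y, x)=29.0597° ≈ 29.1°
Leg 3: φ1=0.4297437, φ2=-0.4760194, Δφ=-0.9057630, Δλ=-0.1296343 rad; a=sin²(Δφ/2)+cosφ1·cosφ2·sin²(Δλ/2)=0.1948472426; c=2·atan2(√a, √(1-a))=0.914350123; dist=6371·c=5825.325 ≈ 5825.3 km; running total=25450.5 km
Leg 3 bearing: y=sinΔλ·cosφ2=-0.11489992, x=cosφ1·sinφ2-sinφ1·cosφ2·cosΔλ=-0.78378899; θ=atan2(y, x)=-171.6601° <0 so +360° → 188.3399° ≈ 188.3°
Leg 4: φ1=-0.4760194, φ2=-0.2815932, Δφ=0.1944262, Δλ=0.7389340 rad; a=sin²(Δφ/2)+cosφ1·cosφ2·sin²(Δλ/2)=0.1207641952; c=2·atan2(√a, √(1-a))=0.709831637; dist=6371·c=4522.337 ≈ 4522.3 km; running total=29972.8 km
Leg 4 bearing: y=sinΔλ·cosφ2=0.64697380, x=cosφ1·sinφ2-sinφ1·cosφ2·cosΔλ=0.07839463; θ=atan2(y, x)=83.0911° ≈ 83.1°
Leg 5: φ1=-0.2815932, φ2=0.3371208, Δφ=0.6187140, Δλ=-0.6577727 rad; a=sin²(Δφ/2)+cosφ1·cosφ2·sin²(Δλ/2)=0.1872598217; c=2·atan2(√a, √(1-a))=0.895049293; dist=6371·c=5702.359 ≈ 5702.4 km; running total=35675.2 km
Leg 5 bearing: y=sinΔλ·cosφ2=-0.57694314, x=cosφ1·sinφ2-sinφ1·cosφ2·cosΔλ=0.52527225; θ=atan2(y, x)=-47.6840° <0 so +360° → 312.3160° ≈ 312.3°
Leg 6: φ1=0.3371208, φ2=-0.3790855, Δφ=-0.7162063, Δλ=-1.3157426 rad; a=sin²(Δφ/2)+cosφ1·cosφ2·sin²(Δλ/2)=0.4506085533; c=2·atan2(√a, √(1-a))=1.471852069; dist=6371·c=9377.170 ≈ 9377.2 km; running total=45052.4 km
Leg 6 bearing: y=sinΔλ·cosφ2=-0.89894996, x=cosφ1·sinφ2-sinφ1·cosφ2·cosΔλ=-0.42676799; θ=atan2(y, x)=-115.3956° <0 so +360° → 244.6044° ≈ 244.6°
Leg 7: φ1=-0.3790855, φ2=-0.2524741, Δφ=0.1266114, Δλ=-0.3597700 rad; a=sin²(Δφ/2)+cosφ1·cosφ2·sin²(Δλ/2)=0.0327978808; c=2·atan2(√a, √(1-a))=0.364213428; dist=6371·c=2320.404 ≈ 2320.4 km; running total=47372.8 km
Leg 7 bearing: y=sinΔλ·cosφ2=-0.34089773, x=cosφ1·sinφ2-sinφ1·cosφ2·cosΔλ=0.10333179; θ=atan2(y, x)=-73.1371° <0 so +360° → 286.8629° ≈ 286.9°

Leg 1: dist=15600.9 km, bearing=147.6°
Leg 2: dist=4024.3 km, bearing=29.1°
Leg 3: dist=5825.3 km, bearing=188.3°
Leg 4: dist=4522.3 km, bearing=83.1°
Leg 5: dist=5702.4 km, bearing=312.3°
Leg 6: dist=9377.2 km, bearing=244.6°
Leg 7: dist=2320.4 km, bearing=286.9°
Total: 47372.8 km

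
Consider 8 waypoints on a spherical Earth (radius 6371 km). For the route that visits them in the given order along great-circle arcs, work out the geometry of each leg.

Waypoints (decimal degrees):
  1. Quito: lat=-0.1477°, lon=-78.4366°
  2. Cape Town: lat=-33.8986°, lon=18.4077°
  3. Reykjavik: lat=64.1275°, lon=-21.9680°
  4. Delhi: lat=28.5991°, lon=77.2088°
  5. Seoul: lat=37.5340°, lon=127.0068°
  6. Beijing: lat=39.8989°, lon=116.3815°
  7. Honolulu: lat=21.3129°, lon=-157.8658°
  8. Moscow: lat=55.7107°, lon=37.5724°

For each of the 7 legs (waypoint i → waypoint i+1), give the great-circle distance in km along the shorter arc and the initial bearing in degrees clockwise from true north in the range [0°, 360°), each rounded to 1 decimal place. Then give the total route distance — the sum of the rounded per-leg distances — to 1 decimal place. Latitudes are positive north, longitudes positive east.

Leg 1: φ1=-0.0025779, φ2=-0.5916422, Δφ=-0.5890643, Δλ=1.6902519 rad; a=sin²(Δφ/2)+cosφ1·cosφ2·sin²(Δλ/2)=0.5487387597; c=2·atan2(√a, √(1-a))=1.668428880; dist=6371·c=10629.560 ≈ 10629.6 km; running total=10629.6 km
Leg 1 bearing: y=sinΔλ·cosφ2=0.82411087, x=cosφ1·sinφ2-sinφ1·cosφ2·cosΔλ=-0.55797796; θ=atan2(y, x)=124.1006° ≈ 124.1°
Leg 2: φ1=-0.5916422, φ2=1.1192360, Δφ=1.7108782, Δλ=-0.7046889 rad; a=sin²(Δφ/2)+cosφ1·cosφ2·sin²(Δλ/2)=0.6129475453; c=2·atan2(√a, √(1-a))=1.798658106; dist=6371·c=11459.251 ≈ 11459.3 km; running total=22088.9 km
Leg 2 bearing: y=sinΔλ·cosφ2=-0.28267910, x=cosφ1·sinφ2-sinφ1·cosφ2·cosΔλ=0.93223598; θ=atan2(y, x)=-16.8687° <0 so +360° → 343.1313° ≈ 343.1°
Leg 3: φ1=1.1192360, φ2=0.4991485, Δφ=-0.6200876, Δλ=1.7309617 rad; a=sin²(Δφ/2)+cosφ1·cosφ2·sin²(Δλ/2)=0.3152015214; c=2·atan2(√a, √(1-a))=1.192221100; dist=6371·c=7595.641 ≈ 7595.6 km; running total=29684.5 km
Leg 3 bearing: y=sinΔλ·cosφ2=0.86675303, x=cosφ1·sinφ2-sinφ1·cosφ2·cosΔλ=0.33486905; θ=atan2(y, x)=68.8760° ≈ 68.9°
Leg 4: φ1=0.4991485, φ2=0.6550919, Δφ=0.1559434, Δλ=0.8691391 rad; a=sin²(Δφ/2)+cosφ1·cosφ2·sin²(Δλ/2)=0.1294811591; c=2·atan2(√a, √(1-a))=0.736181880; dist=6371·c=4690.215 ≈ 4690.2 km; running total=34374.7 km
Leg 4 bearing: y=sinΔλ·cosφ2=0.60566624, x=cosφ1·sinφ2-sinφ1·cosφ2·cosΔλ=0.28988198; θ=atan2(y, x)=64.4234° ≈ 64.4°
Leg 5: φ1=0.6550919, φ2=0.6963672, Δφ=0.0412753, Δλ=-0.1854465 rad; a=sin²(Δφ/2)+cosφ1·cosφ2·sin²(Δλ/2)=0.0056413619; c=2·atan2(√a, √(1-a))=0.150359599; dist=6371·c=957.941 ≈ 957.9 km; running total=35332.6 km
Leg 5 bearing: y=sinΔλ·cosφ2=-0.14145630, x=cosφ1·sinφ2-sinφ1·cosφ2·cosΔλ=0.04927741; θ=atan2(y, x)=-70.7938° <0 so +360° → 289.2062° ≈ 289.2°
Leg 6: φ1=0.6963672, φ2=0.3719803, Δφ=-0.3243869, Δλ=-4.7865183 rad; a=sin²(Δφ/2)+cosφ1·cosφ2·sin²(Δλ/2)=0.3569654811; c=2·atan2(√a, √(1-a))=1.280674422; dist=6371·c=8159.177 ≈ 8159.2 km; running total=43491.8 km
Leg 6 bearing: y=sinΔλ·cosφ2=0.92905092, x=cosφ1·sinφ2-sinφ1·cosφ2·cosΔλ=0.23458239; θ=atan2(y, x)=75.8292° ≈ 75.8°
Leg 7: φ1=0.3719803, φ2=0.9723351, Δφ=0.6003549, Δλ=3.4110401 rad; a=sin²(Δφ/2)+cosφ1·cosφ2·sin²(Δλ/2)=0.6028062013; c=2·atan2(√a, √(1-a))=1.777885766; dist=6371·c=11326.910 ≈ 11326.9 km; running total=54818.7 km
Leg 7 bearing: y=sinΔλ·cosφ2=-0.14996891, x=cosφ1·sinφ2-sinφ1·cosφ2·cosΔλ=0.96707439; θ=atan2(y, x)=-8.8149° <0 so +360° → 351.1851° ≈ 351.2°

Leg 1: dist=10629.6 km, bearing=124.1°
Leg 2: dist=11459.3 km, bearing=343.1°
Leg 3: dist=7595.6 km, bearing=68.9°
Leg 4: dist=4690.2 km, bearing=64.4°
Leg 5: dist=957.9 km, bearing=289.2°
Leg 6: dist=8159.2 km, bearing=75.8°
Leg 7: dist=11326.9 km, bearing=351.2°
Total: 54818.7 km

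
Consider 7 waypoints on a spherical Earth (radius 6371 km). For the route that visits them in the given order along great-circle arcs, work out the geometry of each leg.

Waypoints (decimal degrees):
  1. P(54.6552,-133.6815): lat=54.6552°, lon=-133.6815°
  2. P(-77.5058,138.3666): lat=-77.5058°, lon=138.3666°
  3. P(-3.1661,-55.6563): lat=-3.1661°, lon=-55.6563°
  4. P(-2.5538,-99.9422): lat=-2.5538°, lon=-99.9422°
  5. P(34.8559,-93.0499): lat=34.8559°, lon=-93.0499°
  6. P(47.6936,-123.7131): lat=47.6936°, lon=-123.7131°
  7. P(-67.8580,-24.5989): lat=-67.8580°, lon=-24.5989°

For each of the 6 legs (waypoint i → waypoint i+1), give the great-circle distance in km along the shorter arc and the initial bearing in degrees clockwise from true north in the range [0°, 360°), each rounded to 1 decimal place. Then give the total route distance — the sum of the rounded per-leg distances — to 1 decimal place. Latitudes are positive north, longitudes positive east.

Leg 1: φ1=0.9539132, φ2=-1.3527314, Δφ=-2.3066446, Δλ=4.7481351 rad; a=sin²(Δφ/2)+cosφ1·cosφ2·sin²(Δλ/2)=0.8959478125; c=2·atan2(√a, √(1-a))=2.484703347; dist=6371·c=15830.045 ≈ 15830.0 km; running total=15830.0 km
Leg 1 bearing: y=sinΔλ·cosφ2=-0.21620258, x=cosφ1·sinφ2-sinφ1·cosφ2·cosΔλ=-0.57110224; θ=atan2(y, x)=-159.2648° <0 so +360° → 200.7352° ≈ 200.7°
Leg 2: φ1=-1.3527314, φ2=-0.0552589, Δφ=1.2974725, Δλ=-3.3863384 rad; a=sin²(Δφ/2)+cosφ1·cosφ2·sin²(Δλ/2)=0.5778252263; c=2·atan2(√a, √(1-a))=1.727082224; dist=6371·c=11003.241 ≈ 11003.2 km; running total=26833.2 km
Leg 2 bearing: y=sinΔλ·cosφ2=0.24193983, x=cosφ1·sinφ2-sinφ1·cosφ2·cosΔλ=-0.95772546; θ=atan2(y, x)=165.8226° ≈ 165.8°
Leg 3: φ1=-0.0552589, φ2=-0.0445722, Δφ=0.0106867, Δλ=-0.7729348 rad; a=sin²(Δφ/2)+cosφ1·cosφ2·sin²(Δλ/2)=0.1417385251; c=2·atan2(√a, √(1-a))=0.771991419; dist=6371·c=4918.357 ≈ 4918.4 km; running total=31751.6 km
Leg 3 bearing: y=sinΔλ·cosφ2=-0.69754566, x=cosφ1·sinφ2-sinφ1·cosφ2·cosΔλ=-0.00499098; θ=atan2(y, x)=-90.4099° <0 so +360° → 269.5901° ≈ 269.6°
Leg 4: φ1=-0.0445722, φ2=0.6083502, Δφ=0.6529224, Δλ=0.1202933 rad; a=sin²(Δφ/2)+cosφ1·cosφ2·sin²(Δλ/2)=0.1058061771; c=2·atan2(√a, √(1-a))=0.662612701; dist=6371·c=4221.506 ≈ 4221.5 km; running total=35973.1 km
Leg 4 bearing: y=sinΔλ·cosφ2=0.09847385, x=cosφ1·sinφ2-sinφ1·cosφ2·cosΔλ=0.60724610; θ=atan2(y, x)=9.2112° ≈ 9.2°
Leg 5: φ1=0.6083502, φ2=0.8324104, Δφ=0.2240601, Δλ=-0.5351738 rad; a=sin²(Δφ/2)+cosφ1·cosφ2·sin²(Δλ/2)=0.0511121583; c=2·atan2(√a, √(1-a))=0.456103163; dist=6371·c=2905.833 ≈ 2905.8 km; running total=38878.9 km
Leg 5 bearing: y=sinΔλ·cosφ2=-0.34327215, x=cosφ1·sinφ2-sinφ1·cosφ2·cosΔλ=0.27597654; θ=atan2(y, x)=-51.2022° <0 so +360° → 308.7978° ≈ 308.8°
Leg 6: φ1=0.8324104, φ2=-1.1843455, Δφ=-2.0167559, Δλ=1.7298691 rad; a=sin²(Δφ/2)+cosφ1·cosφ2·sin²(Δλ/2)=0.8626005358; c=2·atan2(√a, √(1-a))=2.382122703; dist=6371·c=15176.504 ≈ 15176.5 km; running total=54055.4 km
Leg 6 bearing: y=sinΔλ·cosφ2=0.37214478, x=cosφ1·sinφ2-sinφ1·cosφ2·cosΔλ=-0.57930274; θ=atan2(y, x)=147.2833° ≈ 147.3°

Leg 1: dist=15830.0 km, bearing=200.7°
Leg 2: dist=11003.2 km, bearing=165.8°
Leg 3: dist=4918.4 km, bearing=269.6°
Leg 4: dist=4221.5 km, bearing=9.2°
Leg 5: dist=2905.8 km, bearing=308.8°
Leg 6: dist=15176.5 km, bearing=147.3°
Total: 54055.4 km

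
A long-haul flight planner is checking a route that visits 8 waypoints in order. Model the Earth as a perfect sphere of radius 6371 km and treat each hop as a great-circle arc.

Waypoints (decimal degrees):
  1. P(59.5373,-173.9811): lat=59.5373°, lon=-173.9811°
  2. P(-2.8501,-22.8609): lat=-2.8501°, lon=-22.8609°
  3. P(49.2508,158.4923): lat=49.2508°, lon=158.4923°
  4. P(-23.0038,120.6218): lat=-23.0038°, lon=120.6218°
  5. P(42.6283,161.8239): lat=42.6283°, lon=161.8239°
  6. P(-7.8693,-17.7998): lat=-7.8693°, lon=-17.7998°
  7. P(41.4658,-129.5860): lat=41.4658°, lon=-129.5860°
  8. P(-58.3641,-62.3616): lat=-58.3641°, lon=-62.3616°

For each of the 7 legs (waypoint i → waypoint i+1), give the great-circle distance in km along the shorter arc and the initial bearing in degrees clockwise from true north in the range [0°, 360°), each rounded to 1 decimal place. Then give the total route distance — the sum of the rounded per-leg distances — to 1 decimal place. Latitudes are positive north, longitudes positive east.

Leg 1: dist=13242.6 km, bearing=33.5°
Leg 2: dist=14854.0 km, bearing=358.8°
Leg 3: dist=8865.8 km, bearing=215.0°
Leg 4: dist=8431.3 km, bearing=30.0°
Leg 5: dist=16149.9 km, bearing=359.3°
Leg 6: dist=12395.9 km, bearing=311.6°
Leg 7: dist=12710.3 km, bearing=147.9°
Total: 86649.8 km

Leg 1: φ1=1.0391219, φ2=-0.0497436, Δφ=-1.0888655, Δλ=2.6375451 rad; a=sin²(Δφ/2)+cosφ1·cosφ2·sin²(Δλ/2)=0.7431186041; c=2·atan2(√a, √(1-a))=2.078574788; dist=6371·c=13242.600 ≈ 13242.6 km; running total=13242.6 km
Leg 1 bearing: y=sinΔλ·cosφ2=0.48237628, x=cosφ1·sinφ2-sinφ1·cosφ2·cosΔλ=0.72861958; θ=atan2(y, x)=33.5062° ≈ 33.5°
Leg 2: φ1=-0.0497436, φ2=0.8595886, Δφ=0.9093322, Δλ=3.1652104 rad; a=sin²(Δφ/2)+cosφ1·cosφ2·sin²(Δλ/2)=0.8447144390; c=2·atan2(√a, √(1-a))=2.331496626; dist=6371·c=14853.965 ≈ 14854.0 km; running total=28096.6 km
Leg 2 bearing: y=sinΔλ·cosφ2=-0.01541506, x=cosφ1·sinφ2-sinφ1·cosφ2·cosΔλ=0.72418934; θ=atan2(y, x)=-1.2194° <0 so +360° → 358.7806° ≈ 358.8°
Leg 3: φ1=0.8595886, φ2=-0.4014921, Δφ=-1.2610807, Δλ=-0.6609649 rad; a=sin²(Δφ/2)+cosφ1·cosφ2·sin²(Δλ/2)=0.4108746535; c=2·atan2(√a, √(1-a))=1.391587941; dist=6371·c=8865.807 ≈ 8865.8 km; running total=36962.4 km
Leg 3 bearing: y=sinΔλ·cosφ2=-0.56506254, x=cosφ1·sinφ2-sinφ1·cosφ2·cosΔλ=-0.80556254; θ=atan2(y, x)=-144.9522° <0 so +360° → 215.0478° ≈ 215.0°
Leg 4: φ1=-0.4014921, φ2=0.7440042, Δφ=1.1454962, Δλ=0.7191123 rad; a=sin²(Δφ/2)+cosφ1·cosφ2·sin²(Δλ/2)=0.3775501000; c=2·atan2(√a, √(1-a))=1.323379983; dist=6371·c=8431.254 ≈ 8431.3 km; running total=45393.7 km
Leg 4 bearing: y=sinΔλ·cosφ2=0.48465941, x=cosφ1·sinφ2-sinφ1·cosφ2·cosΔλ=0.83971980; θ=atan2(y, x)=29.9922° ≈ 30.0°
Leg 5: φ1=0.7440042, φ2=-0.1373452, Δφ=-0.8813494, Δλ=-3.1350250 rad; a=sin²(Δφ/2)+cosφ1·cosφ2·sin²(Δλ/2)=0.9107708370; c=2·atan2(√a, √(1-a))=2.534906089; dist=6371·c=16149.887 ≈ 16149.9 km; running total=61543.6 km
Leg 5 bearing: y=sinΔλ·cosφ2=-0.00650578, x=cosφ1·sinφ2-sinφ1·cosφ2·cosΔλ=0.57011135; θ=atan2(y, x)=-0.6538° <0 so +360° → 359.3462° ≈ 359.3°
Leg 6: φ1=-0.1373452, φ2=0.7237147, Δφ=0.8610599, Δλ=-1.9510372 rad; a=sin²(Δφ/2)+cosφ1·cosφ2·sin²(Δλ/2)=0.6830794371; c=2·atan2(√a, √(1-a))=1.945674187; dist=6371·c=12395.890 ≈ 12395.9 km; running total=73939.5 km
Leg 6 bearing: y=sinΔλ·cosφ2=-0.69582889, x=cosφ1·sinφ2-sinφ1·cosφ2·cosΔλ=0.61785908; θ=atan2(y, x)=-48.3966° <0 so +360° → 311.6034° ≈ 311.6°
Leg 7: φ1=0.7237147, φ2=-1.0186457, Δφ=-1.7423604, Δλ=1.1732871 rad; a=sin²(Δφ/2)+cosφ1·cosφ2·sin²(Δλ/2)=0.7058072856; c=2·atan2(√a, √(1-a))=1.995021292; dist=6371·c=12710.281 ≈ 12710.3 km; running total=86649.8 km
Leg 7 bearing: y=sinΔλ·cosφ2=0.48362169, x=cosφ1·sinφ2-sinφ1·cosφ2·cosΔλ=-0.77245291; θ=atan2(y, x)=147.9499° ≈ 147.9°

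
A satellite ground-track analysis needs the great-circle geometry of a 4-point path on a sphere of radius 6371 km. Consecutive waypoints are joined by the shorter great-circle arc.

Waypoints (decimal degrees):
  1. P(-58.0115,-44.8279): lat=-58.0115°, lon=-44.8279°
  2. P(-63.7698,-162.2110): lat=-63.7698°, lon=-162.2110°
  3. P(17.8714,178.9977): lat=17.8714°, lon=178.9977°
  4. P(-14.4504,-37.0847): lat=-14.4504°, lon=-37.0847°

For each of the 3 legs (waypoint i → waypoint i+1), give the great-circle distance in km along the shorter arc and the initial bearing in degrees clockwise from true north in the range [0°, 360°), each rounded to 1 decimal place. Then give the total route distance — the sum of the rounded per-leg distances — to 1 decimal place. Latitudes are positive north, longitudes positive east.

Leg 1: dist=5473.3 km, bearing=211.2°
Leg 2: dist=9222.2 km, bearing=342.0°
Leg 3: dist=16148.5 km, bearing=89.7°
Total: 30844.0 km

Leg 1: φ1=-1.0124917, φ2=-1.1129930, Δφ=-0.1005013, Δλ=-2.0487216 rad; a=sin²(Δφ/2)+cosφ1·cosφ2·sin²(Δλ/2)=0.1734363305; c=2·atan2(√a, √(1-a))=0.859089334; dist=6371·c=5473.258 ≈ 5473.3 km; running total=5473.3 km
Leg 1 bearing: y=sinΔλ·cosφ2=-0.39245549, x=cosφ1·sinφ2-sinφ1·cosφ2·cosΔλ=-0.64761359; θ=atan2(y, x)=-148.7840° <0 so +360° → 211.2160° ≈ 211.2°
Leg 2: φ1=-1.1129930, φ2=0.3119148, Δφ=1.4249077, Δλ=5.9552153 rad; a=sin²(Δφ/2)+cosφ1·cosφ2·sin²(Δλ/2)=0.4385249497; c=2·atan2(√a, √(1-a))=1.447534333; dist=6371·c=9222.241 ≈ 9222.2 km; running total=14695.5 km
Leg 2 bearing: y=sinΔλ·cosφ2=-0.30657883, x=cosφ1·sinφ2-sinφ1·cosφ2·cosΔλ=0.94387112; θ=atan2(y, x)=-17.9943° <0 so +360° → 342.0057° ≈ 342.0°
Leg 3: φ1=0.3119148, φ2=-0.2522071, Δφ=-0.5641218, Δλ=-3.7713493 rad; a=sin²(Δφ/2)+cosφ1·cosφ2·sin²(Δλ/2)=0.9107104642; c=2·atan2(√a, √(1-a))=2.534694342; dist=6371·c=16148.538 ≈ 16148.5 km; running total=30844.0 km
Leg 3 bearing: y=sinΔλ·cosφ2=0.57031619, x=cosφ1·sinφ2-sinφ1·cosφ2·cosΔλ=0.00266578; θ=atan2(y, x)=89.7322° ≈ 89.7°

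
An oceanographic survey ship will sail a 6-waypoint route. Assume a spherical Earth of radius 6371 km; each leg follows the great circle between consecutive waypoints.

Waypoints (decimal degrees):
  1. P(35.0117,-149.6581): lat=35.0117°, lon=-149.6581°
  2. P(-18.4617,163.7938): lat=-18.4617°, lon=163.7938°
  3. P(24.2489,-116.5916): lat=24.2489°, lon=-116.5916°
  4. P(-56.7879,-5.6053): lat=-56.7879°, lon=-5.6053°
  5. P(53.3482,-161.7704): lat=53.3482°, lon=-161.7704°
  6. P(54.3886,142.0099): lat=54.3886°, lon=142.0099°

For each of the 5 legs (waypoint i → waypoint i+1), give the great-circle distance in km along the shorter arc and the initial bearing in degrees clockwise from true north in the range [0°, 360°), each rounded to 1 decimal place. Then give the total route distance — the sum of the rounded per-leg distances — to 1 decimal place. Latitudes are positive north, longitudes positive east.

Leg 1: φ1=0.6110694, φ2=-0.3222175, Δφ=-0.9332869, Δλ=5.4707677 rad; a=sin²(Δφ/2)+cosφ1·cosφ2·sin²(Δλ/2)=0.3236948061; c=2·atan2(√a, √(1-a))=1.210437123; dist=6371·c=7711.695 ≈ 7711.7 km; running total=7711.7 km
Leg 1 bearing: y=sinΔλ·cosφ2=-0.68859127, x=cosφ1·sinφ2-sinφ1·cosφ2·cosΔλ=-0.63364657; θ=atan2(y, x)=-132.6205° <0 so +360° → 227.3795° ≈ 227.4°
Leg 2: φ1=-0.3222175, φ2=0.4232231, Δφ=0.7454406, Δλ=-4.8936484 rad; a=sin²(Δφ/2)+cosφ1·cosφ2·sin²(Δλ/2)=0.4870762691; c=2·atan2(√a, √(1-a))=1.544945986; dist=6371·c=9842.851 ≈ 9842.9 km; running total=17554.6 km
Leg 2 bearing: y=sinΔλ·cosφ2=0.89683280, x=cosφ1·sinφ2-sinφ1·cosφ2·cosΔλ=0.44161390; θ=atan2(y, x)=63.7837° ≈ 63.8°
Leg 3: φ1=0.4232231, φ2=-0.9911358, Δφ=-1.4143590, Δλ=1.9370764 rad; a=sin²(Δφ/2)+cosφ1·cosφ2·sin²(Δλ/2)=0.7612373905; c=2·atan2(√a, √(1-a))=2.120547147; dist=6371·c=13510.006 ≈ 13510.0 km; running total=31064.6 km
Leg 3 bearing: y=sinΔλ·cosφ2=0.51140619, x=cosφ1·sinφ2-sinφ1·cosφ2·cosΔλ=-0.68226374; θ=atan2(y, x)=143.1458° ≈ 143.1°
Leg 4: φ1=-0.9911358, φ2=0.9311017, Δφ=1.9222376, Δλ=-2.7255952 rad; a=sin²(Δφ/2)+cosφ1·cosφ2·sin²(Δλ/2)=0.9851560622; c=2·atan2(√a, √(1-a))=2.897314350; dist=6371·c=18458.790 ≈ 18458.8 km; running total=49523.4 km
Leg 4 bearing: y=sinΔλ·cosφ2=-0.24122919, x=cosφ1·sinφ2-sinφ1·cosφ2·cosΔλ=-0.01740283; θ=atan2(y, x)=-94.1263° <0 so +360° → 265.8737° ≈ 265.9°
Leg 5: φ1=0.9311017, φ2=0.9492601, Δφ=0.0181584, Δλ=5.3019664 rad; a=sin²(Δφ/2)+cosφ1·cosφ2·sin²(Δλ/2)=0.0772468346; c=2·atan2(√a, √(1-a))=0.563283624; dist=6371·c=3588.680 ≈ 3588.7 km; running total=53112.1 km
Leg 5 bearing: y=sinΔλ·cosφ2=-0.48398092, x=cosφ1·sinφ2-sinφ1·cosφ2·cosΔλ=0.22556931; θ=atan2(y, x)=-65.0112° <0 so +360° → 294.9888° ≈ 295.0°

Leg 1: dist=7711.7 km, bearing=227.4°
Leg 2: dist=9842.9 km, bearing=63.8°
Leg 3: dist=13510.0 km, bearing=143.1°
Leg 4: dist=18458.8 km, bearing=265.9°
Leg 5: dist=3588.7 km, bearing=295.0°
Total: 53112.1 km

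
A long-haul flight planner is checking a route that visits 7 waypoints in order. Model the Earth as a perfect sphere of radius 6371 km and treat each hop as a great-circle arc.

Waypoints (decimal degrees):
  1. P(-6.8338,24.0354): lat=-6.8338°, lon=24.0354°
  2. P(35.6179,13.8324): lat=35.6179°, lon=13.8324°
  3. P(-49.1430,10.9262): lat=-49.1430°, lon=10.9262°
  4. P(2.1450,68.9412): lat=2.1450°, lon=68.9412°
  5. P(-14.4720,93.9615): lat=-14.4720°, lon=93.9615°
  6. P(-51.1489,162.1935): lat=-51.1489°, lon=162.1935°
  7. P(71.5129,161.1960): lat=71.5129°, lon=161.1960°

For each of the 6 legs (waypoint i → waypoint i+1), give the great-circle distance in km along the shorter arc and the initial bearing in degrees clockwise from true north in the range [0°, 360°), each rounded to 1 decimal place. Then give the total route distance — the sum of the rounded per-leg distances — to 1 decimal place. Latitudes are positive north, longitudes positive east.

Leg 1: φ1=-0.1192723, φ2=0.6216496, Δφ=0.7409219, Δλ=-0.1780759 rad; a=sin²(Δφ/2)+cosφ1·cosφ2·sin²(Δλ/2)=0.1374586517; c=2·atan2(√a, √(1-a))=0.759641857; dist=6371·c=4839.678 ≈ 4839.7 km; running total=4839.7 km
Leg 1 bearing: y=sinΔλ·cosφ2=-0.14399742, x=cosφ1·sinφ2-sinφ1·cosφ2·cosΔλ=0.67343881; θ=atan2(y, x)=-12.0695° <0 so +360° → 347.9305° ≈ 347.9°
Leg 2: φ1=0.6216496, φ2=-0.8577072, Δφ=-1.4793568, Δλ=-0.0507228 rad; a=sin²(Δφ/2)+cosφ1·cosφ2·sin²(Δλ/2)=0.4546858866; c=2·atan2(√a, √(1-a))=1.480043577; dist=6371·c=9429.358 ≈ 9429.4 km; running total=14269.1 km
Leg 2 bearing: y=sinΔλ·cosφ2=-0.03316725, x=cosφ1·sinφ2-sinφ1·cosφ2·cosΔλ=-0.99533234; θ=atan2(y, x)=-178.0915° <0 so +360° → 181.9085° ≈ 181.9°
Leg 3: φ1=-0.8577072, φ2=0.0374373, Δφ=0.8951445, Δλ=1.0125528 rad; a=sin²(Δφ/2)+cosφ1·cosφ2·sin²(Δλ/2)=0.3410189388; c=2·atan2(√a, √(1-a))=1.247217042; dist=6371·c=7946.020 ≈ 7946.0 km; running total=22215.1 km
Leg 3 bearing: y=sinΔλ·cosφ2=0.84759248, x=cosφ1·sinφ2-sinφ1·cosφ2·cosΔλ=0.42483771; θ=atan2(y, x)=63.3787° ≈ 63.4°
Leg 4: φ1=0.0374373, φ2=-0.2525840, Δφ=-0.2900214, Δλ=0.4366866 rad; a=sin²(Δφ/2)+cosφ1·cosφ2·sin²(Δλ/2)=0.0662814758; c=2·atan2(√a, √(1-a))=0.520768545; dist=6371·c=3317.816 ≈ 3317.8 km; running total=25532.9 km
Leg 4 bearing: y=sinΔλ·cosφ2=0.40951943, x=cosφ1·sinφ2-sinφ1·cosφ2·cosΔλ=-0.28257177; θ=atan2(y, x)=124.6060° ≈ 124.6°
Leg 5: φ1=-0.2525840, φ2=-0.8927167, Δφ=-0.6401327, Δλ=1.1908731 rad; a=sin²(Δφ/2)+cosφ1·cosφ2·sin²(Δλ/2)=0.2900630596; c=2·atan2(√a, √(1-a))=1.137489973; dist=6371·c=7246.949 ≈ 7246.9 km; running total=32779.8 km
Leg 5 bearing: y=sinΔλ·cosφ2=0.58256790, x=cosφ1·sinφ2-sinφ1·cosφ2·cosΔλ=-0.69593144; θ=atan2(y, x)=140.0671° ≈ 140.1°
Leg 6: φ1=-0.8927167, φ2=1.2481356, Δφ=2.1408523, Δλ=-0.0174097 rad; a=sin²(Δφ/2)+cosφ1·cosφ2·sin²(Δλ/2)=0.7698546479; c=2·atan2(√a, √(1-a))=2.140888083; dist=6371·c=13639.598 ≈ 13639.6 km; running total=46419.4 km
Leg 6 bearing: y=sinΔλ·cosφ2=-0.00552017, x=cosφ1·sinφ2-sinφ1·cosφ2·cosΔλ=0.84183336; θ=atan2(y, x)=-0.3757° <0 so +360° → 359.6243° ≈ 359.6°

Leg 1: dist=4839.7 km, bearing=347.9°
Leg 2: dist=9429.4 km, bearing=181.9°
Leg 3: dist=7946.0 km, bearing=63.4°
Leg 4: dist=3317.8 km, bearing=124.6°
Leg 5: dist=7246.9 km, bearing=140.1°
Leg 6: dist=13639.6 km, bearing=359.6°
Total: 46419.4 km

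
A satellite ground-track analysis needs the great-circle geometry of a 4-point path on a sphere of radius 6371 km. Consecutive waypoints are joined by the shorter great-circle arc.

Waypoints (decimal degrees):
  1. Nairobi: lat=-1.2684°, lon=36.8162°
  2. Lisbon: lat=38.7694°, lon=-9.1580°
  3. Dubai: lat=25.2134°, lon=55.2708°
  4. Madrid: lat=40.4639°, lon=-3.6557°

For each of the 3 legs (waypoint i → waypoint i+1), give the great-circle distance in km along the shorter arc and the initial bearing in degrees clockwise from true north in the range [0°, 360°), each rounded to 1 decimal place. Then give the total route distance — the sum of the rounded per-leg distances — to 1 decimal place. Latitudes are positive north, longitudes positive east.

Leg 1: φ1=-0.0221378, φ2=0.6766537, Δφ=0.6987914, Δλ=-0.8024012 rad; a=sin²(Δφ/2)+cosφ1·cosφ2·sin²(Δλ/2)=0.2360677507; c=2·atan2(√a, √(1-a))=1.014712072; dist=6371·c=6464.731 ≈ 6464.7 km; running total=6464.7 km
Leg 1 bearing: y=sinΔλ·cosφ2=-0.56060552, x=cosφ1·sinφ2-sinφ1·cosφ2·cosΔλ=0.63802862; θ=atan2(y, x)=-41.3042° <0 so +360° → 318.6958° ≈ 318.7°
Leg 2: φ1=0.6766537, φ2=0.4400568, Δφ=-0.2365968, Δλ=1.1244947 rad; a=sin²(Δφ/2)+cosφ1·cosφ2·sin²(Δλ/2)=0.2143900885; c=2·atan2(√a, √(1-a))=0.962805094; dist=6371·c=6134.031 ≈ 6134.0 km; running total=12598.7 km
Leg 2 bearing: y=sinΔλ·cosφ2=0.81610904, x=cosφ1·sinφ2-sinφ1·cosφ2·cosΔλ=0.08760112; θ=atan2(y, x)=83.8733° ≈ 83.9°
Leg 3: φ1=0.4400568, φ2=0.7062283, Δφ=0.2661714, Δλ=-1.0284614 rad; a=sin²(Δφ/2)+cosφ1·cosφ2·sin²(Δλ/2)=0.1841361664; c=2·atan2(√a, √(1-a))=0.887016433; dist=6371·c=5651.182 ≈ 5651.2 km; running total=18249.9 km
Leg 3 bearing: y=sinΔλ·cosφ2=-0.65164254, x=cosφ1·sinφ2-sinφ1·cosφ2·cosΔλ=0.41985968; θ=atan2(y, x)=-57.2059° <0 so +360° → 302.7941° ≈ 302.8°

Leg 1: dist=6464.7 km, bearing=318.7°
Leg 2: dist=6134.0 km, bearing=83.9°
Leg 3: dist=5651.2 km, bearing=302.8°
Total: 18249.9 km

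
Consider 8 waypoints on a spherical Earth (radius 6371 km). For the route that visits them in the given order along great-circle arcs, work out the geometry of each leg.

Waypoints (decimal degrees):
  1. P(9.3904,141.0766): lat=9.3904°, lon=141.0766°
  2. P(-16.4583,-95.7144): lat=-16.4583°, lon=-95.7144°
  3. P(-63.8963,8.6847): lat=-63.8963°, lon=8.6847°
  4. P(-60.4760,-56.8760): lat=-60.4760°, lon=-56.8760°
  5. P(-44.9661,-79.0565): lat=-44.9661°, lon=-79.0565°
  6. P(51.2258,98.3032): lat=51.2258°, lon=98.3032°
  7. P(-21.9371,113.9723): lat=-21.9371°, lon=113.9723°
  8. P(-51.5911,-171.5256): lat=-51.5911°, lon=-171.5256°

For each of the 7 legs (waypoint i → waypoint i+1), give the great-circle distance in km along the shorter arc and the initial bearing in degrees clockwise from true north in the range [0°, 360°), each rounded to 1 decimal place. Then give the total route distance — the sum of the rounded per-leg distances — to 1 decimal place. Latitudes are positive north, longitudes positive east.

Leg 1: dist=13828.6 km, bearing=103.6°
Leg 2: dist=9051.6 km, bearing=154.5°
Leg 3: dist=3270.6 km, bearing=246.0°
Leg 4: dist=2259.2 km, bearing=309.7°
Leg 5: dist=19292.1 km, bearing=14.8°
Leg 6: dist=8278.6 km, bearing=164.9°
Leg 7: dist=7057.1 km, bearing=138.0°
Total: 63037.8 km

Leg 1: φ1=0.1638934, φ2=-0.2872515, Δφ=-0.4511449, Δλ=-4.1327826 rad; a=sin²(Δφ/2)+cosφ1·cosφ2·sin²(Δλ/2)=0.7822205622; c=2·atan2(√a, √(1-a))=2.170552387; dist=6371·c=13828.589 ≈ 13828.6 km; running total=13828.6 km
Leg 1 bearing: y=sinΔλ·cosφ2=0.80239639, x=cosφ1·sinφ2-sinφ1·cosφ2·cosΔλ=-0.19382014; θ=atan2(y, x)=103.5798° ≈ 103.6°
Leg 2: φ1=-0.2872515, φ2=-1.1152008, Δφ=-0.8279493, Δλ=1.8221080 rad; a=sin²(Δφ/2)+cosφ1·cosφ2·sin²(Δλ/2)=0.4252570652; c=2·atan2(√a, √(1-a))=1.420748047; dist=6371·c=9051.586 ≈ 9051.6 km; running total=22880.2 km
Leg 2 bearing: y=sinΔλ·cosφ2=0.42617556, x=cosφ1·sinφ2-sinφ1·cosφ2·cosΔλ=-0.89220422; θ=atan2(y, x)=154.4678° ≈ 154.5°
Leg 3: φ1=-1.1152008, φ2=-1.0555053, Δφ=0.0596955, Δλ=-1.1442501 rad; a=sin²(Δφ/2)+cosφ1·cosφ2·sin²(Δλ/2)=0.0644498359; c=2·atan2(√a, √(1-a))=0.513357924; dist=6371·c=3270.603 ≈ 3270.6 km; running total=26150.8 km
Leg 3 bearing: y=sinΔλ·cosφ2=-0.44863432, x=cosφ1·sinφ2-sinφ1·cosφ2·cosΔλ=-0.19977853; θ=atan2(y, x)=-114.0036° <0 so +360° → 245.9964° ≈ 246.0°
Leg 4: φ1=-1.0555053, φ2=-0.7848065, Δφ=0.2706988, Δλ=-0.3871228 rad; a=sin²(Δφ/2)+cosφ1·cosφ2·sin²(Δλ/2)=0.0311084374; c=2·atan2(√a, √(1-a))=0.354606695; dist=6371·c=2259.199 ≈ 2259.2 km; running total=28410.0 km
Leg 4 bearing: y=sinΔλ·cosφ2=-0.26710885, x=cosφ1·sinφ2-sinφ1·cosφ2·cosΔλ=0.22184606; θ=atan2(y, x)=-50.2888° <0 so +360° → 309.7112° ≈ 309.7°
Leg 5: φ1=-0.7848065, φ2=0.8940589, Δφ=1.6788654, Δλ=3.0955107 rad; a=sin²(Δφ/2)+cosφ1·cosφ2·sin²(Δλ/2)=0.9967837582; c=2·atan2(√a, √(1-a))=3.028107926; dist=6371·c=19292.076 ≈ 19292.1 km; running total=47702.1 km
Leg 5 bearing: y=sinΔλ·cosφ2=0.02884872, x=cosφ1·sinφ2-sinφ1·cosφ2·cosΔλ=0.10950498; θ=atan2(y, x)=14.7590° ≈ 14.8°
Leg 6: φ1=0.8940589, φ2=-0.3828746, Δφ=-1.2769335, Δλ=0.2734774 rad; a=sin²(Δφ/2)+cosφ1·cosφ2·sin²(Δλ/2)=0.3659681886; c=2·atan2(√a, √(1-a))=1.299413798; dist=6371·c=8278.565 ≈ 8278.6 km; running total=55980.7 km
Leg 6 bearing: y=sinΔλ·cosφ2=0.25052587, x=cosφ1·sinφ2-sinφ1·cosφ2·cosΔλ=-0.93025732; θ=atan2(y, x)=164.9274° ≈ 164.9°
Leg 7: φ1=-0.3828746, φ2=-0.9004346, Δφ=-0.5175599, Δλ=-4.9828784 rad; a=sin²(Δφ/2)+cosφ1·cosφ2·sin²(Δλ/2)=0.2766358776; c=2·atan2(√a, √(1-a))=1.107691283; dist=6371·c=7057.101 ≈ 7057.1 km; running total=63037.8 km
Leg 7 bearing: y=sinΔλ·cosφ2=0.59868030, x=cosφ1·sinφ2-sinφ1·cosφ2·cosΔλ=-0.66484267; θ=atan2(y, x)=137.9975° ≈ 138.0°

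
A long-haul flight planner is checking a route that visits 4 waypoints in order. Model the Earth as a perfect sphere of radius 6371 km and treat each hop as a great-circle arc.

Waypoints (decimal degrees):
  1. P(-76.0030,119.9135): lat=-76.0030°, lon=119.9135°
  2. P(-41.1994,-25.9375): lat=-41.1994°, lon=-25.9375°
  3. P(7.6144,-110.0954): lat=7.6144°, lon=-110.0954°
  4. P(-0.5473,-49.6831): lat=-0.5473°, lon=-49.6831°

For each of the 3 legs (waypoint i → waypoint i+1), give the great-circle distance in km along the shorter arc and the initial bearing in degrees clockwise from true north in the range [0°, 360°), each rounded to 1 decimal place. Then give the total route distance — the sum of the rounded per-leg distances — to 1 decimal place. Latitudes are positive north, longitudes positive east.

Leg 1: dist=6755.9 km, bearing=209.0°
Leg 2: dist=10080.0 km, bearing=279.6°
Leg 3: dist=6758.8 km, bearing=94.9°
Total: 23594.7 km

Leg 1: φ1=-1.3265026, φ2=-0.7190652, Δφ=0.6074374, Δλ=-2.5455802 rad; a=sin²(Δφ/2)+cosφ1·cosφ2·sin²(Δλ/2)=0.2557431815; c=2·atan2(√a, √(1-a))=1.060410846; dist=6371·c=6755.877 ≈ 6755.9 km; running total=6755.9 km
Leg 1 bearing: y=sinΔλ·cosφ2=-0.42236969, x=cosφ1·sinφ2-sinφ1·cosφ2·cosΔλ=-0.76351704; θ=atan2(y, x)=-151.0491° <0 so +360° → 208.9509° ≈ 209.0°
Leg 2: φ1=-0.7190652, φ2=0.1328964, Δφ=0.8519615, Δλ=-1.4688324 rad; a=sin²(Δφ/2)+cosφ1·cosφ2·sin²(Δλ/2)=0.5056836406; c=2·atan2(√a, √(1-a))=1.582163853; dist=6371·c=10079.966 ≈ 10080.0 km; running total=16835.9 km
Leg 2 bearing: y=sinΔλ·cosφ2=-0.98603425, x=cosφ1·sinφ2-sinφ1·cosφ2·cosΔλ=0.16615426; θ=atan2(y, x)=-80.4351° <0 so +360° → 279.5649° ≈ 279.6°
Leg 3: φ1=0.1328964, φ2=-0.0095522, Δφ=-0.1424485, Δλ=1.0543935 rad; a=sin²(Δφ/2)+cosφ1·cosφ2·sin²(Δλ/2)=0.2559433149; c=2·atan2(√a, √(1-a))=1.060869516; dist=6371·c=6758.800 ≈ 6758.8 km; running total=23594.7 km
Leg 3 bearing: y=sinΔλ·cosφ2=0.86956127, x=cosφ1·sinφ2-sinφ1·cosφ2·cosΔλ=-0.07489011; θ=atan2(y, x)=94.9224° ≈ 94.9°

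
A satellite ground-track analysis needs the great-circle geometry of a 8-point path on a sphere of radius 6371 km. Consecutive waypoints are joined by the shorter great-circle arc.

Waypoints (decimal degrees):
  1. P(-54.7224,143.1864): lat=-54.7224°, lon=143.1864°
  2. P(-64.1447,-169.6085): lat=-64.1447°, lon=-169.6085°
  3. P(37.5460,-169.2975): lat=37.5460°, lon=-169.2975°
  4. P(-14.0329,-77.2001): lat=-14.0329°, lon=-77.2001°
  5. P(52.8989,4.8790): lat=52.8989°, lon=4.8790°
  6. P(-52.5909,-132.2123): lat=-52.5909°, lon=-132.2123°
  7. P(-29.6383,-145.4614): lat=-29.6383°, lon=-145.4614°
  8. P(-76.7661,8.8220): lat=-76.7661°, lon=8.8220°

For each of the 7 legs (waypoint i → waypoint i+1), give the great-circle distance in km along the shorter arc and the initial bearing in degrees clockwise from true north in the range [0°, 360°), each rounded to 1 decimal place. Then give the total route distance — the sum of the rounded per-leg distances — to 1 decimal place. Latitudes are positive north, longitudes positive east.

Leg 1: φ1=-0.9550861, φ2=-1.1195362, Δφ=-0.1644502, Δλ=-5.4593009 rad; a=sin²(Δφ/2)+cosφ1·cosφ2·sin²(Δλ/2)=0.0471226368; c=2·atan2(√a, √(1-a))=0.437639135; dist=6371·c=2788.199 ≈ 2788.2 km; running total=2788.2 km
Leg 1 bearing: y=sinΔλ·cosφ2=0.32000586, x=cosφ1·sinφ2-sinφ1·cosφ2·cosΔλ=-0.27785720; θ=atan2(y, x)=130.9674° ≈ 131.0°
Leg 2: φ1=-1.1195362, φ2=0.6553013, Δφ=1.7748375, Δλ=0.0054280 rad; a=sin²(Δφ/2)+cosφ1·cosφ2·sin²(Δλ/2)=0.6013167216; c=2·atan2(√a, √(1-a))=1.774842735; dist=6371·c=11307.523 ≈ 11307.5 km; running total=14095.7 km
Leg 2 bearing: y=sinΔλ·cosφ2=0.00430363, x=cosφ1·sinφ2-sinφ1·cosφ2·cosΔλ=0.97924520; θ=atan2(y, x)=0.2518° ≈ 0.3°
Leg 3: φ1=0.6553013, φ2=-0.2449203, Δφ=-0.9002216, Δλ=1.6074029 rad; a=sin²(Δφ/2)+cosφ1·cosφ2·sin²(Δλ/2)=0.5879589114; c=2·atan2(√a, √(1-a))=1.747634381; dist=6371·c=11134.179 ≈ 11134.2 km; running total=25229.9 km
Leg 3 bearing: y=sinΔλ·cosφ2=0.96950670, x=cosφ1·sinφ2-sinφ1·cosφ2·cosΔλ=-0.17061558; θ=atan2(y, x)=99.9808° ≈ 100.0°
Leg 4: φ1=-0.2449203, φ2=0.9232600, Δφ=1.1681803, Δλ=1.4325505 rad; a=sin²(Δφ/2)+cosφ1·cosφ2·sin²(Δλ/2)=0.5563738326; c=2·atan2(√a, √(1-a))=1.683784244; dist=6371·c=10727.389 ≈ 10727.4 km; running total=35957.3 km
Leg 4 bearing: y=sinΔλ·cosφ2=0.59746810, x=cosφ1·sinφ2-sinφ1·cosφ2·cosΔλ=0.79392684; θ=atan2(y, x)=36.9632° ≈ 37.0°
Leg 5: φ1=0.9232600, φ2=-0.9178844, Δφ=-1.8411443, Δλ=-2.3926946 rad; a=sin²(Δφ/2)+cosφ1·cosφ2·sin²(Δλ/2)=0.9509677553; c=2·atan2(√a, √(1-a))=2.695026767; dist=6371·c=17170.016 ≈ 17170.0 km; running total=53127.3 km
Leg 5 bearing: y=sinΔλ·cosφ2=-0.41360686, x=cosφ1·sinφ2-sinφ1·cosφ2·cosΔλ=-0.12426463; θ=atan2(y, x)=-106.7224° <0 so +360° → 253.2776° ≈ 253.3°
Leg 6: φ1=-0.9178844, φ2=-0.5172859, Δφ=0.4005984, Δλ=-0.2312404 rad; a=sin²(Δφ/2)+cosφ1·cosφ2·sin²(Δλ/2)=0.0466132886; c=2·atan2(√a, √(1-a))=0.435229220; dist=6371·c=2772.845 ≈ 2772.8 km; running total=55900.1 km
Leg 6 bearing: y=sinΔλ·cosφ2=-0.19919957, x=cosφ1·sinφ2-sinφ1·cosφ2·cosΔλ=0.37159318; θ=atan2(y, x)=-28.1944° <0 so +360° → 331.8056° ≈ 331.8°
Leg 7: φ1=-0.5172859, φ2=-1.3398212, Δφ=-0.8225353, Δλ=2.6927533 rad; a=sin²(Δφ/2)+cosφ1·cosφ2·sin²(Δλ/2)=0.3489383279; c=2·atan2(√a, √(1-a))=1.263877022; dist=6371·c=8052.161 ≈ 8052.2 km; running total=63952.3 km
Leg 7 bearing: y=sinΔλ·cosφ2=0.09933597, x=cosφ1·sinφ2-sinφ1·cosφ2·cosΔλ=-0.94807903; θ=atan2(y, x)=174.0186° ≈ 174.0°

Leg 1: dist=2788.2 km, bearing=131.0°
Leg 2: dist=11307.5 km, bearing=0.3°
Leg 3: dist=11134.2 km, bearing=100.0°
Leg 4: dist=10727.4 km, bearing=37.0°
Leg 5: dist=17170.0 km, bearing=253.3°
Leg 6: dist=2772.8 km, bearing=331.8°
Leg 7: dist=8052.2 km, bearing=174.0°
Total: 63952.3 km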